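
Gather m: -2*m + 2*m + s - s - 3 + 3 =0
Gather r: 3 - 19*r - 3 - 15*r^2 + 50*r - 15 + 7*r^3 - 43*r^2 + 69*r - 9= 7*r^3 - 58*r^2 + 100*r - 24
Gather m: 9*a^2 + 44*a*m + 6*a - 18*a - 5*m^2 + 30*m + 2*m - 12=9*a^2 - 12*a - 5*m^2 + m*(44*a + 32) - 12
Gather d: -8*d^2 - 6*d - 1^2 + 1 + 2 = -8*d^2 - 6*d + 2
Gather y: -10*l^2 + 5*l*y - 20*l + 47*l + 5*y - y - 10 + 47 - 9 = -10*l^2 + 27*l + y*(5*l + 4) + 28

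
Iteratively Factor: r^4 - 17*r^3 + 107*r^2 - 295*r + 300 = (r - 3)*(r^3 - 14*r^2 + 65*r - 100) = (r - 4)*(r - 3)*(r^2 - 10*r + 25) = (r - 5)*(r - 4)*(r - 3)*(r - 5)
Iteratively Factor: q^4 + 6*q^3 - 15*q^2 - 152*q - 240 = (q + 4)*(q^3 + 2*q^2 - 23*q - 60) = (q + 3)*(q + 4)*(q^2 - q - 20) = (q - 5)*(q + 3)*(q + 4)*(q + 4)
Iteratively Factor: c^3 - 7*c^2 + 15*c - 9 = (c - 3)*(c^2 - 4*c + 3) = (c - 3)^2*(c - 1)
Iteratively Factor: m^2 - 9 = (m - 3)*(m + 3)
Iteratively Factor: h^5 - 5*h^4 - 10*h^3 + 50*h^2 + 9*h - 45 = (h - 3)*(h^4 - 2*h^3 - 16*h^2 + 2*h + 15) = (h - 3)*(h + 1)*(h^3 - 3*h^2 - 13*h + 15) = (h - 5)*(h - 3)*(h + 1)*(h^2 + 2*h - 3) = (h - 5)*(h - 3)*(h + 1)*(h + 3)*(h - 1)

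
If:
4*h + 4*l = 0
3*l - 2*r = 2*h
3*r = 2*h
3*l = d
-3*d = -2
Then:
No Solution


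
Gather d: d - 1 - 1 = d - 2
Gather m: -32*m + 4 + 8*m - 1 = 3 - 24*m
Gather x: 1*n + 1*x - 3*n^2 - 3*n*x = -3*n^2 + n + x*(1 - 3*n)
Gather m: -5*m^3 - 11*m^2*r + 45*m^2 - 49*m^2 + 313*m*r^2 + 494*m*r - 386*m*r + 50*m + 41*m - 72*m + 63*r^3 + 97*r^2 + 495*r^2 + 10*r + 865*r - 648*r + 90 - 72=-5*m^3 + m^2*(-11*r - 4) + m*(313*r^2 + 108*r + 19) + 63*r^3 + 592*r^2 + 227*r + 18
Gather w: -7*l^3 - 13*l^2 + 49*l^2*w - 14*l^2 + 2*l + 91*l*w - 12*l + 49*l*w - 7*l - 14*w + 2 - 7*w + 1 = -7*l^3 - 27*l^2 - 17*l + w*(49*l^2 + 140*l - 21) + 3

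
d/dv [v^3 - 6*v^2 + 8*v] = 3*v^2 - 12*v + 8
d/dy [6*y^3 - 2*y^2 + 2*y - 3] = 18*y^2 - 4*y + 2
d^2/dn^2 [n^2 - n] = 2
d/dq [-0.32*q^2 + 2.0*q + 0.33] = 2.0 - 0.64*q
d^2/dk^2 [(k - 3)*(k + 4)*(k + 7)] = 6*k + 16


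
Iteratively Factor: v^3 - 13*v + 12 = (v + 4)*(v^2 - 4*v + 3) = (v - 1)*(v + 4)*(v - 3)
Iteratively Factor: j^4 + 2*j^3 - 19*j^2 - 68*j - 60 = (j + 2)*(j^3 - 19*j - 30) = (j + 2)^2*(j^2 - 2*j - 15) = (j - 5)*(j + 2)^2*(j + 3)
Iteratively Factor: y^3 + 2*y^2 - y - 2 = (y + 1)*(y^2 + y - 2) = (y + 1)*(y + 2)*(y - 1)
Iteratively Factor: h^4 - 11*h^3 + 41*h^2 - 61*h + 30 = (h - 1)*(h^3 - 10*h^2 + 31*h - 30) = (h - 5)*(h - 1)*(h^2 - 5*h + 6) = (h - 5)*(h - 2)*(h - 1)*(h - 3)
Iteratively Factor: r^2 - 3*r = (r - 3)*(r)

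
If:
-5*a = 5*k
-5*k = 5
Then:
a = 1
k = -1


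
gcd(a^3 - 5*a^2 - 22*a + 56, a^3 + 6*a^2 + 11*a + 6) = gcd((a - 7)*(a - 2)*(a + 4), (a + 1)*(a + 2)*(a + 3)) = 1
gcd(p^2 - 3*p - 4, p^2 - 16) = p - 4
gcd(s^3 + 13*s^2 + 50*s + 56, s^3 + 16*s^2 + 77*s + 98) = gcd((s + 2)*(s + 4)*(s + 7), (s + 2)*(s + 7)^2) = s^2 + 9*s + 14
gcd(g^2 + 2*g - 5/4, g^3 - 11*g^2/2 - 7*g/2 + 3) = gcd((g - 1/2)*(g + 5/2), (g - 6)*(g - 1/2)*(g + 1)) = g - 1/2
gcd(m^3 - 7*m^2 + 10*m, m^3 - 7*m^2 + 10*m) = m^3 - 7*m^2 + 10*m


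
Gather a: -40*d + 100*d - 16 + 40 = 60*d + 24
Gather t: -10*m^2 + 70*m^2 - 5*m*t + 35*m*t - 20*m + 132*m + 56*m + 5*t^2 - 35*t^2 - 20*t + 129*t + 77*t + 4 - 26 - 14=60*m^2 + 168*m - 30*t^2 + t*(30*m + 186) - 36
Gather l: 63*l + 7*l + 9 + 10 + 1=70*l + 20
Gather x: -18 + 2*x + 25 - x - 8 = x - 1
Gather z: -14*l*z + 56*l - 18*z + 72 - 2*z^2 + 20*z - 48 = 56*l - 2*z^2 + z*(2 - 14*l) + 24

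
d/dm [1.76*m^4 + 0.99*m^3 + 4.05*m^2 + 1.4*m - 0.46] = 7.04*m^3 + 2.97*m^2 + 8.1*m + 1.4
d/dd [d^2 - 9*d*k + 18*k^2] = 2*d - 9*k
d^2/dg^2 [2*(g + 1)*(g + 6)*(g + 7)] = 12*g + 56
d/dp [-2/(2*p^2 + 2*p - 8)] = (2*p + 1)/(p^2 + p - 4)^2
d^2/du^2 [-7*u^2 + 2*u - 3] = -14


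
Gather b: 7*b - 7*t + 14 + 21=7*b - 7*t + 35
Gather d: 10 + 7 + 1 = 18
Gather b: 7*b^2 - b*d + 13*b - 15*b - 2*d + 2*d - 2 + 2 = 7*b^2 + b*(-d - 2)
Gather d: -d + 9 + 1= 10 - d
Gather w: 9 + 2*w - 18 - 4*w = -2*w - 9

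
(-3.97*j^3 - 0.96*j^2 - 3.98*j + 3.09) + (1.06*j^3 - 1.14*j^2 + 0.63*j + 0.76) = -2.91*j^3 - 2.1*j^2 - 3.35*j + 3.85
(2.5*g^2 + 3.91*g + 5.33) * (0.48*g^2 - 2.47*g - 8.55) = 1.2*g^4 - 4.2982*g^3 - 28.4743*g^2 - 46.5956*g - 45.5715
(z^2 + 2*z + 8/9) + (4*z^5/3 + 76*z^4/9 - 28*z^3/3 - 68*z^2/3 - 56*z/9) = 4*z^5/3 + 76*z^4/9 - 28*z^3/3 - 65*z^2/3 - 38*z/9 + 8/9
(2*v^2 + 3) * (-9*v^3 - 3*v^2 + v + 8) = -18*v^5 - 6*v^4 - 25*v^3 + 7*v^2 + 3*v + 24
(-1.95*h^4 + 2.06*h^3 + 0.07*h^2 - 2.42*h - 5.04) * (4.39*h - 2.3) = -8.5605*h^5 + 13.5284*h^4 - 4.4307*h^3 - 10.7848*h^2 - 16.5596*h + 11.592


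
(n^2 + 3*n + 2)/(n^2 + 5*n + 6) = (n + 1)/(n + 3)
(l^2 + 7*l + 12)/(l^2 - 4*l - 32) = (l + 3)/(l - 8)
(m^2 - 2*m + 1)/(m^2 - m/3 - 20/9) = 9*(-m^2 + 2*m - 1)/(-9*m^2 + 3*m + 20)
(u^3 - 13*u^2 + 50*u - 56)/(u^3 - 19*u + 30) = (u^2 - 11*u + 28)/(u^2 + 2*u - 15)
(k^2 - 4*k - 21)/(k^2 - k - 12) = (k - 7)/(k - 4)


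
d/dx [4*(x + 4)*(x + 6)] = 8*x + 40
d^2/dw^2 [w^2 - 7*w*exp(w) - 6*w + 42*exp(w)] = -7*w*exp(w) + 28*exp(w) + 2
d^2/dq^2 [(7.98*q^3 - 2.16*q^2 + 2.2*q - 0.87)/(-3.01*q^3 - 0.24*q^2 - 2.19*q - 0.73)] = (50.669136*q^6 + 196.026852*q^5 + 210.034188*q^4 - 103.65978*q^3 + 13.902762*q^2 - 31.928886*q + 17.376774)/(27.270901*q^9 + 6.523272*q^8 + 60.044985*q^7 + 29.347779*q^6 + 46.851327*q^5 + 32.451858*q^4 + 17.617674*q^3 + 10.887147*q^2 + 3.501153*q + 0.389017)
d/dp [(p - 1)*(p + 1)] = 2*p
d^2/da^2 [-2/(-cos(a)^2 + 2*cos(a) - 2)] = (-23*cos(a) + 6*cos(2*a) + 3*cos(3*a) - cos(4*a) + 15)/(cos(a)^2 - 2*cos(a) + 2)^3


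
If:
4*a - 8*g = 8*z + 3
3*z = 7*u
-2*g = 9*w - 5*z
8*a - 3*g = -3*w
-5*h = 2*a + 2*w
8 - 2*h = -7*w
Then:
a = 4535/4532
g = 1745/1133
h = 347/6798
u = -687/1133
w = -3835/3399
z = -1603/1133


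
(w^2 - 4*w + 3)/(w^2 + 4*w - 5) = (w - 3)/(w + 5)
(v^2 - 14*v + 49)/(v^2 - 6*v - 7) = (v - 7)/(v + 1)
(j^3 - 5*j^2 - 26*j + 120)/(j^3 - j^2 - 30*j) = (j - 4)/j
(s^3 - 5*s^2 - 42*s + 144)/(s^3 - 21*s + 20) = (s^3 - 5*s^2 - 42*s + 144)/(s^3 - 21*s + 20)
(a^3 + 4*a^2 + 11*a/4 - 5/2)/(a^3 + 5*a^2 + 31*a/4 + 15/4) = (2*a^2 + 3*a - 2)/(2*a^2 + 5*a + 3)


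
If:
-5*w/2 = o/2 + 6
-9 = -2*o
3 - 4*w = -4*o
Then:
No Solution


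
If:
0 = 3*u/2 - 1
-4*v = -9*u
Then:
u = 2/3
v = 3/2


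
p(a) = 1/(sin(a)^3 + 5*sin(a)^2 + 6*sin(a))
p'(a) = (-3*sin(a)^2*cos(a) - 10*sin(a)*cos(a) - 6*cos(a))/(sin(a)^3 + 5*sin(a)^2 + 6*sin(a))^2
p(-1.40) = -0.50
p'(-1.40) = 0.04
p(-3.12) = -7.86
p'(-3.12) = 357.35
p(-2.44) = -0.49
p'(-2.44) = 0.14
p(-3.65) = 0.24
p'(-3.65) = 0.57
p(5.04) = -0.49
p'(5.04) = 0.06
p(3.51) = -0.64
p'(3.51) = 1.07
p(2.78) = 0.36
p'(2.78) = 1.19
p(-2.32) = -0.48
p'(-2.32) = 0.04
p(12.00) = -0.52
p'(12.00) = -0.34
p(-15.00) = -0.48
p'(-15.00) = 0.14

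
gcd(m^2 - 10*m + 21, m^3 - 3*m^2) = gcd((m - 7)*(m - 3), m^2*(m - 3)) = m - 3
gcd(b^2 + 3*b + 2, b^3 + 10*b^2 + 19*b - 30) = 1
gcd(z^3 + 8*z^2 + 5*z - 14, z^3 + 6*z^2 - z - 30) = 1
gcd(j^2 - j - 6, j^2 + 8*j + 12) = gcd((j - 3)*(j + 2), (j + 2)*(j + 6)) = j + 2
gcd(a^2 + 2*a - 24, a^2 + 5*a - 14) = 1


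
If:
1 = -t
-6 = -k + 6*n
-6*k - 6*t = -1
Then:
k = 7/6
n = -29/36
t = -1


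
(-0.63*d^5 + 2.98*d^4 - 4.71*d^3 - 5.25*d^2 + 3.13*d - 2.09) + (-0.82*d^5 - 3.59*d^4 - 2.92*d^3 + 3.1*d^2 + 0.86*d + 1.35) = -1.45*d^5 - 0.61*d^4 - 7.63*d^3 - 2.15*d^2 + 3.99*d - 0.74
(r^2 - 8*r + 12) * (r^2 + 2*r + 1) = r^4 - 6*r^3 - 3*r^2 + 16*r + 12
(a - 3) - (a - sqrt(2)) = -3 + sqrt(2)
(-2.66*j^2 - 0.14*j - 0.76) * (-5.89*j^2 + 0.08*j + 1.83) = 15.6674*j^4 + 0.6118*j^3 - 0.402600000000001*j^2 - 0.317*j - 1.3908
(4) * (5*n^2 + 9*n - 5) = 20*n^2 + 36*n - 20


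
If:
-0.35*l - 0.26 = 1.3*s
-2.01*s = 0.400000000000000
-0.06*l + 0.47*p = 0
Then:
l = -0.00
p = -0.00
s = -0.20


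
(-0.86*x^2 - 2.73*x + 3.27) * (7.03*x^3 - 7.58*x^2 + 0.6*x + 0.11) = -6.0458*x^5 - 12.6731*x^4 + 43.1655*x^3 - 26.5192*x^2 + 1.6617*x + 0.3597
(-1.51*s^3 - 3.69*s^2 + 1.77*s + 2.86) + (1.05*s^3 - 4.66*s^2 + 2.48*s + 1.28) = -0.46*s^3 - 8.35*s^2 + 4.25*s + 4.14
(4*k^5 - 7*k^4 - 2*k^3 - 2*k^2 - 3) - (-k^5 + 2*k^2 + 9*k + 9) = 5*k^5 - 7*k^4 - 2*k^3 - 4*k^2 - 9*k - 12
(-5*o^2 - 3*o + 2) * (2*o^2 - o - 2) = -10*o^4 - o^3 + 17*o^2 + 4*o - 4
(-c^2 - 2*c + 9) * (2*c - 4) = -2*c^3 + 26*c - 36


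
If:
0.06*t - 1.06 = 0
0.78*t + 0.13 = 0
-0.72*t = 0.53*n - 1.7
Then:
No Solution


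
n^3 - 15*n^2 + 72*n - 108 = (n - 6)^2*(n - 3)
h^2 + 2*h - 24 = (h - 4)*(h + 6)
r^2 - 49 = (r - 7)*(r + 7)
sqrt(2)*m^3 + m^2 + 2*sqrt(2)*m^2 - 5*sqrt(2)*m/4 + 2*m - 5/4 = (m - 1/2)*(m + 5/2)*(sqrt(2)*m + 1)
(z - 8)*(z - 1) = z^2 - 9*z + 8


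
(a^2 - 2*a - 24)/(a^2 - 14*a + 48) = (a + 4)/(a - 8)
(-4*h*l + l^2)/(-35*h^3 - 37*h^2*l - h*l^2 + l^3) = l*(4*h - l)/(35*h^3 + 37*h^2*l + h*l^2 - l^3)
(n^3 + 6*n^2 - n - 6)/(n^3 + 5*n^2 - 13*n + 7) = (n^2 + 7*n + 6)/(n^2 + 6*n - 7)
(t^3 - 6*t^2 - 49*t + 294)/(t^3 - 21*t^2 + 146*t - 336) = (t + 7)/(t - 8)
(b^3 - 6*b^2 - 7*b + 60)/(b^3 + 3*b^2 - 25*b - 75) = (b - 4)/(b + 5)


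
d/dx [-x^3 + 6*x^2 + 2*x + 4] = -3*x^2 + 12*x + 2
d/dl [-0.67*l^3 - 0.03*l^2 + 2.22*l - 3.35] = -2.01*l^2 - 0.06*l + 2.22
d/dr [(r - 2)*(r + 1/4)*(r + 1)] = 3*r^2 - 3*r/2 - 9/4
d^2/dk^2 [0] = 0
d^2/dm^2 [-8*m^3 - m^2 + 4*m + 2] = -48*m - 2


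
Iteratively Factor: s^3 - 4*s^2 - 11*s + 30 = (s + 3)*(s^2 - 7*s + 10) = (s - 5)*(s + 3)*(s - 2)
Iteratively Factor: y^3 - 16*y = (y - 4)*(y^2 + 4*y) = y*(y - 4)*(y + 4)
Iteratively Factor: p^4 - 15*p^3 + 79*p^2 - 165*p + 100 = (p - 5)*(p^3 - 10*p^2 + 29*p - 20) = (p - 5)*(p - 1)*(p^2 - 9*p + 20) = (p - 5)^2*(p - 1)*(p - 4)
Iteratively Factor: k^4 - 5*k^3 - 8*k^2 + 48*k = (k - 4)*(k^3 - k^2 - 12*k) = (k - 4)*(k + 3)*(k^2 - 4*k) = (k - 4)^2*(k + 3)*(k)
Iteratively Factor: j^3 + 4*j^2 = (j)*(j^2 + 4*j) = j^2*(j + 4)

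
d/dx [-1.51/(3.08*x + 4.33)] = 4.6508/(3.08*x + 4.33)^2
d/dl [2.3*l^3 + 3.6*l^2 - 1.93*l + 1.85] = 6.9*l^2 + 7.2*l - 1.93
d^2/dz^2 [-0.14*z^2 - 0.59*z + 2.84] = -0.280000000000000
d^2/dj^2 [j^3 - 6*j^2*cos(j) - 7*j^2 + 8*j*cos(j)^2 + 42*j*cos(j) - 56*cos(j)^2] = 6*j^2*cos(j) + 24*j*sin(j) - 42*j*cos(j) - 16*j*cos(2*j) + 6*j - 84*sin(j) - 16*sin(2*j) - 12*cos(j) + 112*cos(2*j) - 14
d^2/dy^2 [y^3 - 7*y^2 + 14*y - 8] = 6*y - 14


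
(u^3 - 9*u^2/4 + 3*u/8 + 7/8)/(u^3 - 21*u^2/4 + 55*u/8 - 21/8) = (8*u^2 - 10*u - 7)/(8*u^2 - 34*u + 21)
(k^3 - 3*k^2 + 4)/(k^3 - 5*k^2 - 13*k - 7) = (k^2 - 4*k + 4)/(k^2 - 6*k - 7)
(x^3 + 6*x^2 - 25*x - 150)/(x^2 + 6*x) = x - 25/x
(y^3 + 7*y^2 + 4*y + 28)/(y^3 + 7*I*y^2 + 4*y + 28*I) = (y + 7)/(y + 7*I)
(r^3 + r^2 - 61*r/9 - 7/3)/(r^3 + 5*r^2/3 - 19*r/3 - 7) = (r + 1/3)/(r + 1)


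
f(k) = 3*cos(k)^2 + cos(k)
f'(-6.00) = -1.89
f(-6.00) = 3.73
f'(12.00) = 3.25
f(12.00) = 2.98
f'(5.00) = 2.59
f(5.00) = 0.53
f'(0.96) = -3.64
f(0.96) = 1.56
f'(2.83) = 1.44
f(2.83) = 1.77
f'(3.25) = -0.54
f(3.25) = 1.97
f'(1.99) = 1.32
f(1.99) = 0.09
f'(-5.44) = -3.73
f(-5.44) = 1.99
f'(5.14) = 3.17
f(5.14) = 0.93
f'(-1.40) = 1.99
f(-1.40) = 0.26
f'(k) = -6*sin(k)*cos(k) - sin(k)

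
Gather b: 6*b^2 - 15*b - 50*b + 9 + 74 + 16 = 6*b^2 - 65*b + 99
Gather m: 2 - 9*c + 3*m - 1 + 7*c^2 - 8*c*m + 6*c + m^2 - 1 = 7*c^2 - 3*c + m^2 + m*(3 - 8*c)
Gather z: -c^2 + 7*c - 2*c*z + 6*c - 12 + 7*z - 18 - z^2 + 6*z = -c^2 + 13*c - z^2 + z*(13 - 2*c) - 30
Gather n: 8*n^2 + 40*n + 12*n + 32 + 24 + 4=8*n^2 + 52*n + 60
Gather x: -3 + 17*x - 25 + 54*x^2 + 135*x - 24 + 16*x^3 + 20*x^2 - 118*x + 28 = 16*x^3 + 74*x^2 + 34*x - 24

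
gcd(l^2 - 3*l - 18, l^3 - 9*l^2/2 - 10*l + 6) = l - 6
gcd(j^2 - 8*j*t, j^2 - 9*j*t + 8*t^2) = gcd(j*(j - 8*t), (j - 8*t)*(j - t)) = -j + 8*t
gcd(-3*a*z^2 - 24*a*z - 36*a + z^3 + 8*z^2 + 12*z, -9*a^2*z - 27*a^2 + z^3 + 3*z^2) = -3*a + z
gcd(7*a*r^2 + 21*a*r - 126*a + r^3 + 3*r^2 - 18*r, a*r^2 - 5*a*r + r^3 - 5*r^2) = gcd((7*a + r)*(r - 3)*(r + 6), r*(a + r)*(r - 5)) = 1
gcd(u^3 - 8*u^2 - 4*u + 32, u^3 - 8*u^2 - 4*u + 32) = u^3 - 8*u^2 - 4*u + 32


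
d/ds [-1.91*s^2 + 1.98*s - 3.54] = 1.98 - 3.82*s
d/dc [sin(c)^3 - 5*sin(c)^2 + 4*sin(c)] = (3*sin(c)^2 - 10*sin(c) + 4)*cos(c)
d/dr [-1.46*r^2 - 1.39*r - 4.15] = -2.92*r - 1.39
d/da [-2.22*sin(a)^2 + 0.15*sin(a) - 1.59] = (0.15 - 4.44*sin(a))*cos(a)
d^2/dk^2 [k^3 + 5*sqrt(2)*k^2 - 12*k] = 6*k + 10*sqrt(2)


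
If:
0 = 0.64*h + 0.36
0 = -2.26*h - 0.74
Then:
No Solution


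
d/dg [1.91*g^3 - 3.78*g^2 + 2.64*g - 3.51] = 5.73*g^2 - 7.56*g + 2.64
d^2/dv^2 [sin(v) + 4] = -sin(v)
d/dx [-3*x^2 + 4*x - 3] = 4 - 6*x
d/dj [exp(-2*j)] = -2*exp(-2*j)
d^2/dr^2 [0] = 0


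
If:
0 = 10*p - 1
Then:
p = 1/10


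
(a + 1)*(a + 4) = a^2 + 5*a + 4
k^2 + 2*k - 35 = (k - 5)*(k + 7)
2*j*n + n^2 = n*(2*j + n)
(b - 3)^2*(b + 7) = b^3 + b^2 - 33*b + 63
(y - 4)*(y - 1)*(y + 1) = y^3 - 4*y^2 - y + 4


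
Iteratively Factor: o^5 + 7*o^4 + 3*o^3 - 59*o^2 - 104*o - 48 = (o + 4)*(o^4 + 3*o^3 - 9*o^2 - 23*o - 12) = (o + 4)^2*(o^3 - o^2 - 5*o - 3) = (o + 1)*(o + 4)^2*(o^2 - 2*o - 3) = (o + 1)^2*(o + 4)^2*(o - 3)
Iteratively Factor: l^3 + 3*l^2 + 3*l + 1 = (l + 1)*(l^2 + 2*l + 1) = (l + 1)^2*(l + 1)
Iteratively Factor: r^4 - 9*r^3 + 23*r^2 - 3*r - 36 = (r - 3)*(r^3 - 6*r^2 + 5*r + 12) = (r - 4)*(r - 3)*(r^2 - 2*r - 3) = (r - 4)*(r - 3)^2*(r + 1)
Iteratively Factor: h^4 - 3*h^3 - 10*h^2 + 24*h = (h - 4)*(h^3 + h^2 - 6*h) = (h - 4)*(h - 2)*(h^2 + 3*h) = (h - 4)*(h - 2)*(h + 3)*(h)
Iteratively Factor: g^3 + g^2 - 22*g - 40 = (g + 4)*(g^2 - 3*g - 10) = (g - 5)*(g + 4)*(g + 2)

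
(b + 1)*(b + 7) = b^2 + 8*b + 7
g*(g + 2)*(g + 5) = g^3 + 7*g^2 + 10*g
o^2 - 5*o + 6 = (o - 3)*(o - 2)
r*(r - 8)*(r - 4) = r^3 - 12*r^2 + 32*r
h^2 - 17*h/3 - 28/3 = (h - 7)*(h + 4/3)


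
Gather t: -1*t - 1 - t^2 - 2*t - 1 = -t^2 - 3*t - 2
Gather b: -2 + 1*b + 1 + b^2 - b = b^2 - 1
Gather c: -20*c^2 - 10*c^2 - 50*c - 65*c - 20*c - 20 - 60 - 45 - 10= -30*c^2 - 135*c - 135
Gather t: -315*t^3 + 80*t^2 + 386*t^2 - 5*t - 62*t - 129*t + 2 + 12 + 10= -315*t^3 + 466*t^2 - 196*t + 24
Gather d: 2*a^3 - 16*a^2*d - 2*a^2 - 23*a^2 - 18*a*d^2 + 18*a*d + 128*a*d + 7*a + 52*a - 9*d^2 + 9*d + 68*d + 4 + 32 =2*a^3 - 25*a^2 + 59*a + d^2*(-18*a - 9) + d*(-16*a^2 + 146*a + 77) + 36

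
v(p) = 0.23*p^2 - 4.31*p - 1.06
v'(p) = 0.46*p - 4.31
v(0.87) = -4.64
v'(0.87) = -3.91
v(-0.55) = 1.38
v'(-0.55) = -4.56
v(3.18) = -12.44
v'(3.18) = -2.85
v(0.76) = -4.20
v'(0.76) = -3.96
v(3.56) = -13.49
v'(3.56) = -2.67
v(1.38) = -6.57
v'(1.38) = -3.68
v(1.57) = -7.26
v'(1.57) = -3.59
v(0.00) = -1.06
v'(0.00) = -4.31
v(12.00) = -19.66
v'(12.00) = 1.21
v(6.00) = -18.64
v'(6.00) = -1.55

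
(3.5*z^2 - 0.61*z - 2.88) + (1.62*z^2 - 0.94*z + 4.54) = 5.12*z^2 - 1.55*z + 1.66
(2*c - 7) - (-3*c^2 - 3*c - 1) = 3*c^2 + 5*c - 6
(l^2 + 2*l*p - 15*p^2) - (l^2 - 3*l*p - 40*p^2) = 5*l*p + 25*p^2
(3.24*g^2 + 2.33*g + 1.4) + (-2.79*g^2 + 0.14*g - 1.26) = 0.45*g^2 + 2.47*g + 0.14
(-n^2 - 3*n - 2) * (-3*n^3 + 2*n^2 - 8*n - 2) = 3*n^5 + 7*n^4 + 8*n^3 + 22*n^2 + 22*n + 4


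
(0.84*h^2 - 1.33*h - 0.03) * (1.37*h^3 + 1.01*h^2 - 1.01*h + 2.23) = 1.1508*h^5 - 0.9737*h^4 - 2.2328*h^3 + 3.1862*h^2 - 2.9356*h - 0.0669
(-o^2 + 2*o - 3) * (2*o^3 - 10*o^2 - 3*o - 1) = -2*o^5 + 14*o^4 - 23*o^3 + 25*o^2 + 7*o + 3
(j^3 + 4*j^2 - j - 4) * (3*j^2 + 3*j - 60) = 3*j^5 + 15*j^4 - 51*j^3 - 255*j^2 + 48*j + 240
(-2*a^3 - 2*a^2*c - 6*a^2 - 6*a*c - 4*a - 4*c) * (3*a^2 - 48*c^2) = -6*a^5 - 6*a^4*c - 18*a^4 + 96*a^3*c^2 - 18*a^3*c - 12*a^3 + 96*a^2*c^3 + 288*a^2*c^2 - 12*a^2*c + 288*a*c^3 + 192*a*c^2 + 192*c^3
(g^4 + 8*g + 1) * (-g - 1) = -g^5 - g^4 - 8*g^2 - 9*g - 1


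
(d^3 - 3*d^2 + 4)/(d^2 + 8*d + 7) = (d^2 - 4*d + 4)/(d + 7)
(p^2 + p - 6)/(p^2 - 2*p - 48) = (-p^2 - p + 6)/(-p^2 + 2*p + 48)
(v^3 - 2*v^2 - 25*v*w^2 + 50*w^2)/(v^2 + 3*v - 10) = (v^2 - 25*w^2)/(v + 5)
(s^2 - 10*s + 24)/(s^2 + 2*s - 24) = (s - 6)/(s + 6)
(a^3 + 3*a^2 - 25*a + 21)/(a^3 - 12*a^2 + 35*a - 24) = (a + 7)/(a - 8)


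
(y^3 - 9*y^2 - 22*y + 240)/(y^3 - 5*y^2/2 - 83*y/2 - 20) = 2*(y - 6)/(2*y + 1)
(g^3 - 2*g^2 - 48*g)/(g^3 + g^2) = (g^2 - 2*g - 48)/(g*(g + 1))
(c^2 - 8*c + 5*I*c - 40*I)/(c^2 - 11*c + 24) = (c + 5*I)/(c - 3)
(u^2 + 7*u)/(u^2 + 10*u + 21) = u/(u + 3)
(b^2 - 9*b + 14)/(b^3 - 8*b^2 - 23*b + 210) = (b - 2)/(b^2 - b - 30)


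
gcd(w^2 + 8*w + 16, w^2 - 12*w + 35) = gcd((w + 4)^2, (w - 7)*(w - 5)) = 1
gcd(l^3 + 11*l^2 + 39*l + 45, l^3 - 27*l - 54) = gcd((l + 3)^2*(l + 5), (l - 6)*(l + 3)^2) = l^2 + 6*l + 9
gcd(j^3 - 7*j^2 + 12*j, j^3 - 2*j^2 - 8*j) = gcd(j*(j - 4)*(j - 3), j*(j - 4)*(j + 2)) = j^2 - 4*j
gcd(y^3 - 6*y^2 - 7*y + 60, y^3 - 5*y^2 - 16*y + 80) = y^2 - 9*y + 20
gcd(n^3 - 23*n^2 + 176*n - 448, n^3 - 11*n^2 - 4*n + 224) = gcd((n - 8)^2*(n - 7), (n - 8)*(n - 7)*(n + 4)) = n^2 - 15*n + 56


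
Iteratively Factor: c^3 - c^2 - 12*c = (c - 4)*(c^2 + 3*c) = c*(c - 4)*(c + 3)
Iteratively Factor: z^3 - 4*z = (z)*(z^2 - 4) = z*(z - 2)*(z + 2)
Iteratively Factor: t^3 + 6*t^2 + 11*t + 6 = (t + 3)*(t^2 + 3*t + 2) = (t + 1)*(t + 3)*(t + 2)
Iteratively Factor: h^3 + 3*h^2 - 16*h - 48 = (h + 4)*(h^2 - h - 12) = (h - 4)*(h + 4)*(h + 3)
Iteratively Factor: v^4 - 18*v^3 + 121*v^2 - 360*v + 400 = (v - 4)*(v^3 - 14*v^2 + 65*v - 100) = (v - 5)*(v - 4)*(v^2 - 9*v + 20) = (v - 5)^2*(v - 4)*(v - 4)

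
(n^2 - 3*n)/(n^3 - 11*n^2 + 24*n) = 1/(n - 8)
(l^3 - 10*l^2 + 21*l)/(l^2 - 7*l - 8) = l*(-l^2 + 10*l - 21)/(-l^2 + 7*l + 8)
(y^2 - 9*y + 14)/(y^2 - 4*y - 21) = (y - 2)/(y + 3)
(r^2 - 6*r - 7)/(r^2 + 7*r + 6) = (r - 7)/(r + 6)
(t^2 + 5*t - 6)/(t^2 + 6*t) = (t - 1)/t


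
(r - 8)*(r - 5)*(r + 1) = r^3 - 12*r^2 + 27*r + 40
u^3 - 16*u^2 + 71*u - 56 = (u - 8)*(u - 7)*(u - 1)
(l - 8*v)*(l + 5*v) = l^2 - 3*l*v - 40*v^2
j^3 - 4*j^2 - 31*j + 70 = (j - 7)*(j - 2)*(j + 5)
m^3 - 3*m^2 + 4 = (m - 2)^2*(m + 1)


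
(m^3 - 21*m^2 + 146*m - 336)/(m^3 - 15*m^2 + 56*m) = (m - 6)/m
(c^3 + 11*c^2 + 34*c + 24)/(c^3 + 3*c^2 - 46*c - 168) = (c + 1)/(c - 7)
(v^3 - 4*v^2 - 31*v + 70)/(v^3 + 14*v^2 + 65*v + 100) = (v^2 - 9*v + 14)/(v^2 + 9*v + 20)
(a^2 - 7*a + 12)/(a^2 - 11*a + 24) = (a - 4)/(a - 8)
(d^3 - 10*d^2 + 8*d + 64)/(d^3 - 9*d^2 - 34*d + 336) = (d^2 - 2*d - 8)/(d^2 - d - 42)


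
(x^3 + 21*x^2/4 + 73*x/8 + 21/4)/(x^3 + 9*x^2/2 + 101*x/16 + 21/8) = 2*(2*x + 3)/(4*x + 3)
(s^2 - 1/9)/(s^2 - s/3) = (s + 1/3)/s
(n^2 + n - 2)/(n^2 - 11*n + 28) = (n^2 + n - 2)/(n^2 - 11*n + 28)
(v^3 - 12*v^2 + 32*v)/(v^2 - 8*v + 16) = v*(v - 8)/(v - 4)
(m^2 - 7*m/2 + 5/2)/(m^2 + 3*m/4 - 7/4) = 2*(2*m - 5)/(4*m + 7)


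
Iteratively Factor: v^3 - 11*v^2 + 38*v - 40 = (v - 5)*(v^2 - 6*v + 8) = (v - 5)*(v - 2)*(v - 4)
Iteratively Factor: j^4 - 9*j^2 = (j)*(j^3 - 9*j) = j^2*(j^2 - 9) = j^2*(j - 3)*(j + 3)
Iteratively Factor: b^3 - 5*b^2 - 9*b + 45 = (b - 3)*(b^2 - 2*b - 15) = (b - 5)*(b - 3)*(b + 3)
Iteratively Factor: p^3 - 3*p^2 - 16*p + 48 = (p + 4)*(p^2 - 7*p + 12) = (p - 3)*(p + 4)*(p - 4)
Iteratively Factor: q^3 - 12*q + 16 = (q - 2)*(q^2 + 2*q - 8) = (q - 2)*(q + 4)*(q - 2)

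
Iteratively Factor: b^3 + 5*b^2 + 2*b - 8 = (b + 4)*(b^2 + b - 2) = (b - 1)*(b + 4)*(b + 2)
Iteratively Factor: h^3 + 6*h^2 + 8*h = (h + 2)*(h^2 + 4*h) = (h + 2)*(h + 4)*(h)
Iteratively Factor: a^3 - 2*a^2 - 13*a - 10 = (a + 2)*(a^2 - 4*a - 5) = (a + 1)*(a + 2)*(a - 5)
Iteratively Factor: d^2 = (d)*(d)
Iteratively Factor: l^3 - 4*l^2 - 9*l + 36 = (l - 4)*(l^2 - 9) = (l - 4)*(l - 3)*(l + 3)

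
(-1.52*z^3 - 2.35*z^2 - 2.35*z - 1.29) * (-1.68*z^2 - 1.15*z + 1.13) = 2.5536*z^5 + 5.696*z^4 + 4.9329*z^3 + 2.2142*z^2 - 1.172*z - 1.4577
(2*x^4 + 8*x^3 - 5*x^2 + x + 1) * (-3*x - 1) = -6*x^5 - 26*x^4 + 7*x^3 + 2*x^2 - 4*x - 1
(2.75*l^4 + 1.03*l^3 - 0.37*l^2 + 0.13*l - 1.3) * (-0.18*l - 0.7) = -0.495*l^5 - 2.1104*l^4 - 0.6544*l^3 + 0.2356*l^2 + 0.143*l + 0.91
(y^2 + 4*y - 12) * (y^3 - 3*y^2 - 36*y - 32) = y^5 + y^4 - 60*y^3 - 140*y^2 + 304*y + 384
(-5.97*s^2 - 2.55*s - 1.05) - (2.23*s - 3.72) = -5.97*s^2 - 4.78*s + 2.67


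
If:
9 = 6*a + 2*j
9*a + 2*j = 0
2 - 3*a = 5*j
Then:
No Solution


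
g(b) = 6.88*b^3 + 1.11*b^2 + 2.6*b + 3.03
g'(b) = 20.64*b^2 + 2.22*b + 2.6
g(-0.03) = 2.95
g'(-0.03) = 2.55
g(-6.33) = -1713.97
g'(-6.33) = 815.57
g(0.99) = 13.37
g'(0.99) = 25.03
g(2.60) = 138.22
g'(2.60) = 147.90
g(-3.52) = -292.43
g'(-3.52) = 250.52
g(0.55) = 5.94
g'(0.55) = 10.06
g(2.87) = 182.28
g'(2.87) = 178.98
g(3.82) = 412.67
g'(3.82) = 312.27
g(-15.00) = -23006.22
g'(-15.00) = 4613.30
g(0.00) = 3.03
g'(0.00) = 2.60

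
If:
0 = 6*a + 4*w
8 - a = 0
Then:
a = 8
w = -12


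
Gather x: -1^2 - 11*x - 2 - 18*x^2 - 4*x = -18*x^2 - 15*x - 3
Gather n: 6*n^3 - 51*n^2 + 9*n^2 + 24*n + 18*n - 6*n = 6*n^3 - 42*n^2 + 36*n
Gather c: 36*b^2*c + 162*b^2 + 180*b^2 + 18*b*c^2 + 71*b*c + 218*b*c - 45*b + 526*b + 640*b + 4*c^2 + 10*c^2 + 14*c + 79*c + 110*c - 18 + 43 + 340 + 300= 342*b^2 + 1121*b + c^2*(18*b + 14) + c*(36*b^2 + 289*b + 203) + 665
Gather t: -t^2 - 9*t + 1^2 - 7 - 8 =-t^2 - 9*t - 14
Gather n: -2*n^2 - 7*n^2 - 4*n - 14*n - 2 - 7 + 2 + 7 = -9*n^2 - 18*n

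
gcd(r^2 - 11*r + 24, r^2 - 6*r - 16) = r - 8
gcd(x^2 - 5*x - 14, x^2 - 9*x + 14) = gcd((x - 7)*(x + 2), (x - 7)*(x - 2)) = x - 7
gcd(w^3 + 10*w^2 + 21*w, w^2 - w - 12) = w + 3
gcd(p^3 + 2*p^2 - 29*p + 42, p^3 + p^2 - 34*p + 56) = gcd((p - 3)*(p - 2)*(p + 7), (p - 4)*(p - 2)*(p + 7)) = p^2 + 5*p - 14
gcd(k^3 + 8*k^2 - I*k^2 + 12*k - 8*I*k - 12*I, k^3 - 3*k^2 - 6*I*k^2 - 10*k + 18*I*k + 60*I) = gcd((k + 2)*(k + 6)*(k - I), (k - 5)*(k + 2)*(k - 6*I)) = k + 2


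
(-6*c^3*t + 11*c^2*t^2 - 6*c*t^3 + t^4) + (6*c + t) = -6*c^3*t + 11*c^2*t^2 - 6*c*t^3 + 6*c + t^4 + t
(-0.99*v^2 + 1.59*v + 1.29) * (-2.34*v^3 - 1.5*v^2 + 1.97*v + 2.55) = 2.3166*v^5 - 2.2356*v^4 - 7.3539*v^3 - 1.3272*v^2 + 6.5958*v + 3.2895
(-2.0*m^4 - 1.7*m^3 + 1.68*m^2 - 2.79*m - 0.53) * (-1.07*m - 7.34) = 2.14*m^5 + 16.499*m^4 + 10.6804*m^3 - 9.3459*m^2 + 21.0457*m + 3.8902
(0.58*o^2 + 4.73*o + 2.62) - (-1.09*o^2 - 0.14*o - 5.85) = 1.67*o^2 + 4.87*o + 8.47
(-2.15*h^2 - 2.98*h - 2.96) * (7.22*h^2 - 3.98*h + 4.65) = -15.523*h^4 - 12.9586*h^3 - 19.5083*h^2 - 2.0762*h - 13.764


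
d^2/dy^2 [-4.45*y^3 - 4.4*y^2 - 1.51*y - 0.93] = -26.7*y - 8.8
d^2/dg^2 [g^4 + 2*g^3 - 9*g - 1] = 12*g*(g + 1)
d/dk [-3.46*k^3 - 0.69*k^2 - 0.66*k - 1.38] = -10.38*k^2 - 1.38*k - 0.66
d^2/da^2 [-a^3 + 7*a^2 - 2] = 14 - 6*a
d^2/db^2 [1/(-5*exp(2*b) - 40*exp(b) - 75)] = 4*((exp(b) + 2)*(exp(2*b) + 8*exp(b) + 15) - 2*(exp(b) + 4)^2*exp(b))*exp(b)/(5*(exp(2*b) + 8*exp(b) + 15)^3)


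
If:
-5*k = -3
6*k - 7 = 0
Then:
No Solution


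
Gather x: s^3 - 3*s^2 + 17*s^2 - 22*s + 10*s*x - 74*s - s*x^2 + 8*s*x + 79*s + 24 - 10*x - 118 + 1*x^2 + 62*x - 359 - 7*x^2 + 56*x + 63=s^3 + 14*s^2 - 17*s + x^2*(-s - 6) + x*(18*s + 108) - 390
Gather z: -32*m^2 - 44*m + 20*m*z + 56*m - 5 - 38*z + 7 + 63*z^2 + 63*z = -32*m^2 + 12*m + 63*z^2 + z*(20*m + 25) + 2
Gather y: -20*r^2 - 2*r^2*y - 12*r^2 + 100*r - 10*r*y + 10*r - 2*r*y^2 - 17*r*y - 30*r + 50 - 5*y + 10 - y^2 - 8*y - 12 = -32*r^2 + 80*r + y^2*(-2*r - 1) + y*(-2*r^2 - 27*r - 13) + 48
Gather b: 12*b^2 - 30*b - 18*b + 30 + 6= 12*b^2 - 48*b + 36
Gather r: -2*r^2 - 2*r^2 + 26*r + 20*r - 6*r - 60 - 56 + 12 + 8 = -4*r^2 + 40*r - 96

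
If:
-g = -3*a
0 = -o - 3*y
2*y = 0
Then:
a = g/3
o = 0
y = 0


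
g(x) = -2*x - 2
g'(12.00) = -2.00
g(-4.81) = 7.62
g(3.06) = -8.12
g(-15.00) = 28.00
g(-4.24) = 6.48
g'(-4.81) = -2.00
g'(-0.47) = -2.00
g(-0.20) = -1.60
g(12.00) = -26.00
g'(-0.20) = -2.00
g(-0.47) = -1.06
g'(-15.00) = -2.00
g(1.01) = -4.02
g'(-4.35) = -2.00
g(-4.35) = 6.70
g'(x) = -2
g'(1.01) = -2.00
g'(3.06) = -2.00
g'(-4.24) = -2.00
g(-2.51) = 3.02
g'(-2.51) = -2.00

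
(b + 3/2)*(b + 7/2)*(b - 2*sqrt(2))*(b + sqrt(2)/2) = b^4 - 3*sqrt(2)*b^3/2 + 5*b^3 - 15*sqrt(2)*b^2/2 + 13*b^2/4 - 63*sqrt(2)*b/8 - 10*b - 21/2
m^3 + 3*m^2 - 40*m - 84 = (m - 6)*(m + 2)*(m + 7)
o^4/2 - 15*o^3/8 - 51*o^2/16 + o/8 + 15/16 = (o/2 + 1/2)*(o - 5)*(o - 1/2)*(o + 3/4)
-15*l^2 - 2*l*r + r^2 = (-5*l + r)*(3*l + r)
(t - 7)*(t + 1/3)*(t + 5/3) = t^3 - 5*t^2 - 121*t/9 - 35/9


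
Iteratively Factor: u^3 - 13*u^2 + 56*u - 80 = (u - 5)*(u^2 - 8*u + 16) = (u - 5)*(u - 4)*(u - 4)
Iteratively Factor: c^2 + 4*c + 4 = (c + 2)*(c + 2)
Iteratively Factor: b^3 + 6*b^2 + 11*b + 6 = (b + 1)*(b^2 + 5*b + 6) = (b + 1)*(b + 2)*(b + 3)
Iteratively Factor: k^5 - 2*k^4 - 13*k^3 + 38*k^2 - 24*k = (k - 1)*(k^4 - k^3 - 14*k^2 + 24*k) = (k - 2)*(k - 1)*(k^3 + k^2 - 12*k) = (k - 3)*(k - 2)*(k - 1)*(k^2 + 4*k) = (k - 3)*(k - 2)*(k - 1)*(k + 4)*(k)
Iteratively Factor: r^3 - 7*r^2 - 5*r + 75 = (r + 3)*(r^2 - 10*r + 25) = (r - 5)*(r + 3)*(r - 5)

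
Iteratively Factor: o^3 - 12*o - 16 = (o + 2)*(o^2 - 2*o - 8) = (o - 4)*(o + 2)*(o + 2)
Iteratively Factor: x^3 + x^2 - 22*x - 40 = (x + 2)*(x^2 - x - 20) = (x - 5)*(x + 2)*(x + 4)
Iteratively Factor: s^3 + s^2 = (s)*(s^2 + s) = s^2*(s + 1)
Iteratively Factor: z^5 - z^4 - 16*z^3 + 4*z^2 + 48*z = (z + 3)*(z^4 - 4*z^3 - 4*z^2 + 16*z) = (z + 2)*(z + 3)*(z^3 - 6*z^2 + 8*z) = (z - 2)*(z + 2)*(z + 3)*(z^2 - 4*z) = (z - 4)*(z - 2)*(z + 2)*(z + 3)*(z)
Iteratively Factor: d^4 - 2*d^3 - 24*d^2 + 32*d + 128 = (d - 4)*(d^3 + 2*d^2 - 16*d - 32) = (d - 4)^2*(d^2 + 6*d + 8) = (d - 4)^2*(d + 4)*(d + 2)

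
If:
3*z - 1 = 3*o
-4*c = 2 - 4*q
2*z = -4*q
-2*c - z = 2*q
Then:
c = 0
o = -4/3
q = 1/2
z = -1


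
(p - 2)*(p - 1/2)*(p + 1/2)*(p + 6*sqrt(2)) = p^4 - 2*p^3 + 6*sqrt(2)*p^3 - 12*sqrt(2)*p^2 - p^2/4 - 3*sqrt(2)*p/2 + p/2 + 3*sqrt(2)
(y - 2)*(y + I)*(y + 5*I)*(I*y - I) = I*y^4 - 6*y^3 - 3*I*y^3 + 18*y^2 - 3*I*y^2 - 12*y + 15*I*y - 10*I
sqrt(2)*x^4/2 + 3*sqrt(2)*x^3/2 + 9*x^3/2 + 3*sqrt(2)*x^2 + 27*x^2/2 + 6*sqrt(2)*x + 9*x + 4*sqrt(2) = (x/2 + 1)*(x + 1)*(x + 4*sqrt(2))*(sqrt(2)*x + 1)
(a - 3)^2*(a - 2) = a^3 - 8*a^2 + 21*a - 18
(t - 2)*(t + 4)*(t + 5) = t^3 + 7*t^2 + 2*t - 40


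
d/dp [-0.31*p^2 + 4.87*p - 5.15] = 4.87 - 0.62*p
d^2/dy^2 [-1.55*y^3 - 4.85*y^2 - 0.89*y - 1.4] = -9.3*y - 9.7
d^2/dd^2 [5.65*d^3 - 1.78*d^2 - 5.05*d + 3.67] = 33.9*d - 3.56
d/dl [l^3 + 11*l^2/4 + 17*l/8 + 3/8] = 3*l^2 + 11*l/2 + 17/8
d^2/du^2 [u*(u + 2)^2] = 6*u + 8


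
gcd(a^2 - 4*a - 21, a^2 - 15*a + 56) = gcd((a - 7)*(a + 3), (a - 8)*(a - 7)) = a - 7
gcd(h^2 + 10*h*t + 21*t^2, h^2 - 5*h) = 1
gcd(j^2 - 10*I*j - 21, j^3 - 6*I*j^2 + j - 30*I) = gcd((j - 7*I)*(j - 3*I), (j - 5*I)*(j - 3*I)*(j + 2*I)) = j - 3*I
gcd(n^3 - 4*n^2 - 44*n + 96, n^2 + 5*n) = 1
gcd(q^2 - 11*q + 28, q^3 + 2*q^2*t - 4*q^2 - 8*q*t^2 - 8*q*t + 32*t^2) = q - 4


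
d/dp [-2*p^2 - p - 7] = -4*p - 1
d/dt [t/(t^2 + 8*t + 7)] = (7 - t^2)/(t^4 + 16*t^3 + 78*t^2 + 112*t + 49)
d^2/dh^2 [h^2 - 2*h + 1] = 2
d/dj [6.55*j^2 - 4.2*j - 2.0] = 13.1*j - 4.2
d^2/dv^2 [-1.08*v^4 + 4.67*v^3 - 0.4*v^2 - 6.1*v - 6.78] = -12.96*v^2 + 28.02*v - 0.8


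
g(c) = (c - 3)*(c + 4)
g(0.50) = -11.25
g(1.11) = -9.66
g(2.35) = -4.13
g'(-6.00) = -11.00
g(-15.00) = 198.00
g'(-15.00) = -29.00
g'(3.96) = 8.92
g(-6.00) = 18.00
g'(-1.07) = -1.14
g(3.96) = 7.64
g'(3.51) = 8.02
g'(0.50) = 2.00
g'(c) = 2*c + 1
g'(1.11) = 3.22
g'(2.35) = 5.70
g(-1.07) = -11.93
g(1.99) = -6.05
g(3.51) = 3.83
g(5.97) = 29.61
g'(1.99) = 4.98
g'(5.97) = 12.94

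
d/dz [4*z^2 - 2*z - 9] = 8*z - 2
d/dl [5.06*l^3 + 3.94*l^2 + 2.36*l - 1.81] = 15.18*l^2 + 7.88*l + 2.36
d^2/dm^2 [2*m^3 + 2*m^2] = 12*m + 4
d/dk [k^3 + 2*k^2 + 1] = k*(3*k + 4)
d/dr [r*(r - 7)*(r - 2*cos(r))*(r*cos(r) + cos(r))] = r*(r - 7)*(r + 1)*(sin(2*r) + cos(r)) - r*(r - 7)*(r - 2*cos(r))*(r*sin(r) - sqrt(2)*cos(r + pi/4)) + r*(r + 1)*(r - 2*cos(r))*cos(r) + (r - 7)*(r + 1)*(r - 2*cos(r))*cos(r)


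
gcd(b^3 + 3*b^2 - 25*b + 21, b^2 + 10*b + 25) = 1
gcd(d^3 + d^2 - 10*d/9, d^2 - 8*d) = d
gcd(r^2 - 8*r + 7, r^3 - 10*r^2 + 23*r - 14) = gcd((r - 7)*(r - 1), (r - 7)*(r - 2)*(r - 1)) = r^2 - 8*r + 7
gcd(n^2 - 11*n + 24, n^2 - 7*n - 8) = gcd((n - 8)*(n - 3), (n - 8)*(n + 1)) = n - 8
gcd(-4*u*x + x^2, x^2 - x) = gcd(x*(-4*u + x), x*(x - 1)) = x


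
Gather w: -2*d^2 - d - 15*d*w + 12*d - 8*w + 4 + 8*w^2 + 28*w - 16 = -2*d^2 + 11*d + 8*w^2 + w*(20 - 15*d) - 12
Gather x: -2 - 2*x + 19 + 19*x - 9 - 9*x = 8*x + 8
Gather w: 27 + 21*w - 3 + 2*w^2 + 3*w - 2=2*w^2 + 24*w + 22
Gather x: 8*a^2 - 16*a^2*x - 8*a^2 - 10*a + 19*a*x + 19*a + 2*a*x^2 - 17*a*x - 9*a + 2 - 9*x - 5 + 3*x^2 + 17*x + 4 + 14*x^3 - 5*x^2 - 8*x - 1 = 14*x^3 + x^2*(2*a - 2) + x*(-16*a^2 + 2*a)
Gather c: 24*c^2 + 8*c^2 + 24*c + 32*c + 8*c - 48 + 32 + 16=32*c^2 + 64*c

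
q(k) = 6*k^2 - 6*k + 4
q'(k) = 12*k - 6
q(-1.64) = 29.98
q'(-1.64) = -25.68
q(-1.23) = 20.46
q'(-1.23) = -20.76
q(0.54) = 2.51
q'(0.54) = 0.48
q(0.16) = 3.19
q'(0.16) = -4.08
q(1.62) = 10.03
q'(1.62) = 13.44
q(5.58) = 157.34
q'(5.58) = 60.96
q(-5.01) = 184.66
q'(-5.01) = -66.12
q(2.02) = 16.36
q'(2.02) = 18.24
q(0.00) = 4.00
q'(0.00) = -6.00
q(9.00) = 436.00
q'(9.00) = 102.00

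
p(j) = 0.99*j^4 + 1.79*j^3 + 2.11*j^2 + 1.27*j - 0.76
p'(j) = 3.96*j^3 + 5.37*j^2 + 4.22*j + 1.27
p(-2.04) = 7.38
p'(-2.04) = -18.61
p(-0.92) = -0.83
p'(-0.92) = -1.15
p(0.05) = -0.69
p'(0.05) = 1.49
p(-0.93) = -0.82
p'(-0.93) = -1.20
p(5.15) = 1002.65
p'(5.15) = 706.33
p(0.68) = 1.85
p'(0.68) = 7.87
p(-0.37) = -1.01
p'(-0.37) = 0.24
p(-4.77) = 359.44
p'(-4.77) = -326.46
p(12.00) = 23940.08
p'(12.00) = 7668.07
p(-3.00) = 46.28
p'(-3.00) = -69.98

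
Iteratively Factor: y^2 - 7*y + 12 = (y - 4)*(y - 3)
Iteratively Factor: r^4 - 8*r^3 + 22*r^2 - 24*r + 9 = (r - 3)*(r^3 - 5*r^2 + 7*r - 3) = (r - 3)^2*(r^2 - 2*r + 1) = (r - 3)^2*(r - 1)*(r - 1)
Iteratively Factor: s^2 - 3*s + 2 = (s - 1)*(s - 2)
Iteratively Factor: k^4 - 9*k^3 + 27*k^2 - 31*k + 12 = (k - 4)*(k^3 - 5*k^2 + 7*k - 3) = (k - 4)*(k - 1)*(k^2 - 4*k + 3) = (k - 4)*(k - 3)*(k - 1)*(k - 1)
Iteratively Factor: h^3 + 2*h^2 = (h)*(h^2 + 2*h) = h*(h + 2)*(h)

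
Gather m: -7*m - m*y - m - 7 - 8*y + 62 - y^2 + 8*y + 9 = m*(-y - 8) - y^2 + 64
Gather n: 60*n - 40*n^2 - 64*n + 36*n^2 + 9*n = -4*n^2 + 5*n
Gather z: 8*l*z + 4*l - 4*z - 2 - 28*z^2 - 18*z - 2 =4*l - 28*z^2 + z*(8*l - 22) - 4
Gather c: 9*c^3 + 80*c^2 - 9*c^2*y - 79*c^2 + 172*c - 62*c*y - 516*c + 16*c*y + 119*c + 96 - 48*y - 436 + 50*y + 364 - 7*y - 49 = 9*c^3 + c^2*(1 - 9*y) + c*(-46*y - 225) - 5*y - 25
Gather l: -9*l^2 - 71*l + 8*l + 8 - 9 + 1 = -9*l^2 - 63*l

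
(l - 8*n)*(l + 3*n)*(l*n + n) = l^3*n - 5*l^2*n^2 + l^2*n - 24*l*n^3 - 5*l*n^2 - 24*n^3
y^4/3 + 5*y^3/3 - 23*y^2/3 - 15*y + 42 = (y/3 + 1)*(y - 3)*(y - 2)*(y + 7)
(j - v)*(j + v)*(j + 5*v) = j^3 + 5*j^2*v - j*v^2 - 5*v^3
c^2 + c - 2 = (c - 1)*(c + 2)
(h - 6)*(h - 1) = h^2 - 7*h + 6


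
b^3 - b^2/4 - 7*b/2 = b*(b - 2)*(b + 7/4)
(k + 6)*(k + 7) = k^2 + 13*k + 42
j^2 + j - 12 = (j - 3)*(j + 4)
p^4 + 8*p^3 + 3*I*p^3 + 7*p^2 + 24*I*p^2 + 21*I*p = p*(p + 1)*(p + 7)*(p + 3*I)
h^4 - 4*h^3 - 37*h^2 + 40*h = h*(h - 8)*(h - 1)*(h + 5)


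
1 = 1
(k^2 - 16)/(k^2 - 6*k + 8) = (k + 4)/(k - 2)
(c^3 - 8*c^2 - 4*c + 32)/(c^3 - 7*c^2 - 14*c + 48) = (c + 2)/(c + 3)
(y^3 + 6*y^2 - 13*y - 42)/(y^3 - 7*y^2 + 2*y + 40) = (y^2 + 4*y - 21)/(y^2 - 9*y + 20)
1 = 1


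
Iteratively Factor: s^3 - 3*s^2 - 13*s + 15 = (s - 1)*(s^2 - 2*s - 15) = (s - 5)*(s - 1)*(s + 3)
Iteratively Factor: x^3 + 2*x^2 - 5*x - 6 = (x - 2)*(x^2 + 4*x + 3) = (x - 2)*(x + 1)*(x + 3)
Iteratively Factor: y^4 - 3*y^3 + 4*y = (y)*(y^3 - 3*y^2 + 4) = y*(y - 2)*(y^2 - y - 2) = y*(y - 2)^2*(y + 1)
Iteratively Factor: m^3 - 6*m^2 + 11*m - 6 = (m - 1)*(m^2 - 5*m + 6) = (m - 2)*(m - 1)*(m - 3)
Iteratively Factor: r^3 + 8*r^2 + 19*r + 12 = (r + 3)*(r^2 + 5*r + 4) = (r + 3)*(r + 4)*(r + 1)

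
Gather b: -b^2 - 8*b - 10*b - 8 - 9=-b^2 - 18*b - 17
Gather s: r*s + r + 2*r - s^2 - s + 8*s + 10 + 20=3*r - s^2 + s*(r + 7) + 30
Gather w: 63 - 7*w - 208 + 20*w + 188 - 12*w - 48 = w - 5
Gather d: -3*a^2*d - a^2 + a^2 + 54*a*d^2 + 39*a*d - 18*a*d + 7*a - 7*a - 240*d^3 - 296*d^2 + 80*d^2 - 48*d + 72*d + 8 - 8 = -240*d^3 + d^2*(54*a - 216) + d*(-3*a^2 + 21*a + 24)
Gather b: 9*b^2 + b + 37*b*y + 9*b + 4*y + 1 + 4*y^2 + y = 9*b^2 + b*(37*y + 10) + 4*y^2 + 5*y + 1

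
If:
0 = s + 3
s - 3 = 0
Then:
No Solution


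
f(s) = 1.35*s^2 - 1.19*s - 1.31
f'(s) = 2.7*s - 1.19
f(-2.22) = 7.99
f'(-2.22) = -7.18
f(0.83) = -1.37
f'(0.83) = 1.05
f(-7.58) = 85.28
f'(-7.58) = -21.66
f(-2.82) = 12.78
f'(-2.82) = -8.80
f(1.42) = -0.28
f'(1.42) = 2.64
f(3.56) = 11.56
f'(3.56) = 8.42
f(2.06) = 1.97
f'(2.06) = 4.37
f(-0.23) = -0.96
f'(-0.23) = -1.81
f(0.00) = -1.31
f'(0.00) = -1.19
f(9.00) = 97.33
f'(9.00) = 23.11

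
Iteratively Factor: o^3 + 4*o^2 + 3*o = (o + 3)*(o^2 + o) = o*(o + 3)*(o + 1)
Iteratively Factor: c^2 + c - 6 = (c - 2)*(c + 3)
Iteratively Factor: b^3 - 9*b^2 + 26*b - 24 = (b - 3)*(b^2 - 6*b + 8) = (b - 3)*(b - 2)*(b - 4)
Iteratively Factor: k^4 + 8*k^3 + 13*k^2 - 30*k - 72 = (k + 4)*(k^3 + 4*k^2 - 3*k - 18) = (k + 3)*(k + 4)*(k^2 + k - 6) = (k - 2)*(k + 3)*(k + 4)*(k + 3)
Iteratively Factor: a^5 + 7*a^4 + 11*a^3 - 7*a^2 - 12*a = (a - 1)*(a^4 + 8*a^3 + 19*a^2 + 12*a) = (a - 1)*(a + 4)*(a^3 + 4*a^2 + 3*a) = (a - 1)*(a + 3)*(a + 4)*(a^2 + a) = a*(a - 1)*(a + 3)*(a + 4)*(a + 1)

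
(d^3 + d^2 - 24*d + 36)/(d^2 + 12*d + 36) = (d^2 - 5*d + 6)/(d + 6)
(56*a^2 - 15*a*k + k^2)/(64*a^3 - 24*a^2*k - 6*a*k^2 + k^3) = (7*a - k)/(8*a^2 - 2*a*k - k^2)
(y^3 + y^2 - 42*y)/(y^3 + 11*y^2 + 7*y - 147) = y*(y - 6)/(y^2 + 4*y - 21)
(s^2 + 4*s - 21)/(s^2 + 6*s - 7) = (s - 3)/(s - 1)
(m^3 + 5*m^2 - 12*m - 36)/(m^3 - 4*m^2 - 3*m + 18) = (m + 6)/(m - 3)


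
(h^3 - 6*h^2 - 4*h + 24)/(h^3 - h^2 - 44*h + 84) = (h + 2)/(h + 7)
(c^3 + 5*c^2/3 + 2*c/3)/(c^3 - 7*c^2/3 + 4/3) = c*(c + 1)/(c^2 - 3*c + 2)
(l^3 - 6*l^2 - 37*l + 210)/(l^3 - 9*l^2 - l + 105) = (l + 6)/(l + 3)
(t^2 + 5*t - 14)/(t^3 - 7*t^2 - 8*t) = (-t^2 - 5*t + 14)/(t*(-t^2 + 7*t + 8))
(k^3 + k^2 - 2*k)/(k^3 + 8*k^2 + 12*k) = (k - 1)/(k + 6)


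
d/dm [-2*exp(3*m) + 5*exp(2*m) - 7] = (10 - 6*exp(m))*exp(2*m)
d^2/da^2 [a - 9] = 0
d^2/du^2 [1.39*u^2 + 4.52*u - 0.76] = 2.78000000000000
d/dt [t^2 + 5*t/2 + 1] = 2*t + 5/2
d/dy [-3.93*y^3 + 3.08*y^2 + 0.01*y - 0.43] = -11.79*y^2 + 6.16*y + 0.01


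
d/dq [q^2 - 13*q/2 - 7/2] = 2*q - 13/2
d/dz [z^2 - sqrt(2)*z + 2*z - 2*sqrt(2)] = 2*z - sqrt(2) + 2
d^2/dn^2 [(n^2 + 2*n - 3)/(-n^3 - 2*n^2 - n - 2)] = 2*(-n^6 - 6*n^5 + 9*n^4 + 58*n^3 + 81*n^2 + 24*n - 9)/(n^9 + 6*n^8 + 15*n^7 + 26*n^6 + 39*n^5 + 42*n^4 + 37*n^3 + 30*n^2 + 12*n + 8)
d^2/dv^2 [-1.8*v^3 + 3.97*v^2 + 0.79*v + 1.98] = 7.94 - 10.8*v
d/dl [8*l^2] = 16*l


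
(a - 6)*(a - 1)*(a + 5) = a^3 - 2*a^2 - 29*a + 30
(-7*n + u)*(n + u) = -7*n^2 - 6*n*u + u^2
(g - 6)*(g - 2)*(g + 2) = g^3 - 6*g^2 - 4*g + 24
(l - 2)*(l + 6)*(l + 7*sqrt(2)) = l^3 + 4*l^2 + 7*sqrt(2)*l^2 - 12*l + 28*sqrt(2)*l - 84*sqrt(2)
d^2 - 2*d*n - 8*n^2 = (d - 4*n)*(d + 2*n)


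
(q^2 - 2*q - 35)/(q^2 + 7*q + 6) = (q^2 - 2*q - 35)/(q^2 + 7*q + 6)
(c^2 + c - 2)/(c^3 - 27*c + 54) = (c^2 + c - 2)/(c^3 - 27*c + 54)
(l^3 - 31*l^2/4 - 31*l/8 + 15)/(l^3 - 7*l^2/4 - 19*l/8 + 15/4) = (l - 8)/(l - 2)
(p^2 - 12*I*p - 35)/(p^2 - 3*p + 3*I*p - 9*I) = (p^2 - 12*I*p - 35)/(p^2 + 3*p*(-1 + I) - 9*I)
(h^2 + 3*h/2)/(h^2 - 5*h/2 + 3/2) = h*(2*h + 3)/(2*h^2 - 5*h + 3)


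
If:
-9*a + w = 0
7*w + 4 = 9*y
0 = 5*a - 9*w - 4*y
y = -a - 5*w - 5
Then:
No Solution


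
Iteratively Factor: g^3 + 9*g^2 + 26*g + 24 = (g + 2)*(g^2 + 7*g + 12) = (g + 2)*(g + 3)*(g + 4)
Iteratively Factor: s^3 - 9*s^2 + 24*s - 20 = (s - 5)*(s^2 - 4*s + 4) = (s - 5)*(s - 2)*(s - 2)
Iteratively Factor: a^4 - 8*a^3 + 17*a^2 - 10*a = (a)*(a^3 - 8*a^2 + 17*a - 10) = a*(a - 2)*(a^2 - 6*a + 5) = a*(a - 5)*(a - 2)*(a - 1)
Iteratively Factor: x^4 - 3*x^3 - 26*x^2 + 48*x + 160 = (x - 5)*(x^3 + 2*x^2 - 16*x - 32) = (x - 5)*(x + 2)*(x^2 - 16) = (x - 5)*(x + 2)*(x + 4)*(x - 4)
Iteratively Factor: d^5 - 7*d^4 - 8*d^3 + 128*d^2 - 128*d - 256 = (d - 4)*(d^4 - 3*d^3 - 20*d^2 + 48*d + 64) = (d - 4)*(d + 1)*(d^3 - 4*d^2 - 16*d + 64) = (d - 4)*(d + 1)*(d + 4)*(d^2 - 8*d + 16) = (d - 4)^2*(d + 1)*(d + 4)*(d - 4)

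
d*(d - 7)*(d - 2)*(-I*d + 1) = -I*d^4 + d^3 + 9*I*d^3 - 9*d^2 - 14*I*d^2 + 14*d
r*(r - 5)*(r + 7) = r^3 + 2*r^2 - 35*r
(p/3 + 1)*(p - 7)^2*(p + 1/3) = p^4/3 - 32*p^3/9 + 10*p^2/9 + 448*p/9 + 49/3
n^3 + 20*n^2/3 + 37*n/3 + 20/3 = (n + 1)*(n + 5/3)*(n + 4)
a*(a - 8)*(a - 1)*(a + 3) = a^4 - 6*a^3 - 19*a^2 + 24*a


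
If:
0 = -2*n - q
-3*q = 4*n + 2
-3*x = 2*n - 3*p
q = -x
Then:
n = 1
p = 8/3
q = -2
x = 2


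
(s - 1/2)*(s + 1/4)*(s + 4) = s^3 + 15*s^2/4 - 9*s/8 - 1/2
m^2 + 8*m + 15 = (m + 3)*(m + 5)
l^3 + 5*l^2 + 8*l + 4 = (l + 1)*(l + 2)^2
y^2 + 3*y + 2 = (y + 1)*(y + 2)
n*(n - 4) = n^2 - 4*n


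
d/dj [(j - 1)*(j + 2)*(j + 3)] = 3*j^2 + 8*j + 1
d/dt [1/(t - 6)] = -1/(t - 6)^2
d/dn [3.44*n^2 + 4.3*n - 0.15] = 6.88*n + 4.3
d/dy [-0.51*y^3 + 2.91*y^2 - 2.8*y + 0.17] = -1.53*y^2 + 5.82*y - 2.8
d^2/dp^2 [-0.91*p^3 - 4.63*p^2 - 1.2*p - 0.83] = -5.46*p - 9.26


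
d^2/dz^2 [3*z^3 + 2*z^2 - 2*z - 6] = 18*z + 4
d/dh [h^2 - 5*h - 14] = 2*h - 5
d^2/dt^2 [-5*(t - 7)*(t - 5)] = -10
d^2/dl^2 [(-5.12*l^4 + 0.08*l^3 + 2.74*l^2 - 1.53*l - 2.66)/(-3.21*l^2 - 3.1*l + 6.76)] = (105.513984*l^6 + 305.69472*l^5 - 371.392512*l^4 - 1635.66303*l^3 + 2625.431436*l^2 + 336.08544*l - 19.730416)/(33.076161*l^6 + 95.82813*l^5 - 116.422848*l^4 - 373.82156*l^3 + 245.177088*l^2 + 424.98768*l - 308.915776)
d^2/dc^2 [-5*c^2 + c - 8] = -10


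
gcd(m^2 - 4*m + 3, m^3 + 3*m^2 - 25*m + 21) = m^2 - 4*m + 3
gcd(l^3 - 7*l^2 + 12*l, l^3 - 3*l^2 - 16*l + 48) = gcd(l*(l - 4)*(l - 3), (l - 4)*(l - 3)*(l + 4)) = l^2 - 7*l + 12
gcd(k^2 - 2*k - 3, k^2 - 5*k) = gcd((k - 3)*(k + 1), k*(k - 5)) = 1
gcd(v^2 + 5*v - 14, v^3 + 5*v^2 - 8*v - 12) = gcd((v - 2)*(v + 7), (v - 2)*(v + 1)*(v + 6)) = v - 2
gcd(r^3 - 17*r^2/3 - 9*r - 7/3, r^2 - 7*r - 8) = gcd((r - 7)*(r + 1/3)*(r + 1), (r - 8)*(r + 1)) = r + 1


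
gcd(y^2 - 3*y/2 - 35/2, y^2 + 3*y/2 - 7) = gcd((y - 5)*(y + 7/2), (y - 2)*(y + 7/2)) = y + 7/2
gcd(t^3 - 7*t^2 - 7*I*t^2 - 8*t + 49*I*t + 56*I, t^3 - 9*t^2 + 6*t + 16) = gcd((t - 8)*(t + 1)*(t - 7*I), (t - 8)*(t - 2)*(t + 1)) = t^2 - 7*t - 8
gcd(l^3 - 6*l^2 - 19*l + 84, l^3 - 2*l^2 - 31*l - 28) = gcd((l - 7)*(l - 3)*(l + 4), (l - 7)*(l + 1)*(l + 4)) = l^2 - 3*l - 28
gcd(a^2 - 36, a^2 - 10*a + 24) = a - 6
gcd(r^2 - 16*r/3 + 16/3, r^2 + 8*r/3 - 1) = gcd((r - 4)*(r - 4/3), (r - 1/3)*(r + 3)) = 1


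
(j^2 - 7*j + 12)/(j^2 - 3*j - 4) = (j - 3)/(j + 1)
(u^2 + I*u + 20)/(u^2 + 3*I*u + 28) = (u + 5*I)/(u + 7*I)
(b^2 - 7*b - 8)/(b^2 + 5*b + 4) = (b - 8)/(b + 4)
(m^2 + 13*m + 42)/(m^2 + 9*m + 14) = (m + 6)/(m + 2)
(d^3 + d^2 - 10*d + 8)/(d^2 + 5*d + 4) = (d^2 - 3*d + 2)/(d + 1)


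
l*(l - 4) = l^2 - 4*l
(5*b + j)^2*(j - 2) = 25*b^2*j - 50*b^2 + 10*b*j^2 - 20*b*j + j^3 - 2*j^2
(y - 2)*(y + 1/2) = y^2 - 3*y/2 - 1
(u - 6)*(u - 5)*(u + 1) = u^3 - 10*u^2 + 19*u + 30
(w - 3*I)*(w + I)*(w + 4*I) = w^3 + 2*I*w^2 + 11*w + 12*I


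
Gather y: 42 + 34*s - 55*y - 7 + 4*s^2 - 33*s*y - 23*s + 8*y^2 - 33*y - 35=4*s^2 + 11*s + 8*y^2 + y*(-33*s - 88)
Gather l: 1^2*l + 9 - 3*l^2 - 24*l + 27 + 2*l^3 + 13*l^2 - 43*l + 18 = 2*l^3 + 10*l^2 - 66*l + 54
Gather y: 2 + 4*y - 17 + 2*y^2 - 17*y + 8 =2*y^2 - 13*y - 7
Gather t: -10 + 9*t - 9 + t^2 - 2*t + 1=t^2 + 7*t - 18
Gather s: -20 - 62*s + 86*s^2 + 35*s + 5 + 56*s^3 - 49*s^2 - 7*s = 56*s^3 + 37*s^2 - 34*s - 15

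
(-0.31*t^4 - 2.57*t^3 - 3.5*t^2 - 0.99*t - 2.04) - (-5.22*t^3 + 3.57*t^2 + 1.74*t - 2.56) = -0.31*t^4 + 2.65*t^3 - 7.07*t^2 - 2.73*t + 0.52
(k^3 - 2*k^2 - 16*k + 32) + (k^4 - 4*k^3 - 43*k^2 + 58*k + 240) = k^4 - 3*k^3 - 45*k^2 + 42*k + 272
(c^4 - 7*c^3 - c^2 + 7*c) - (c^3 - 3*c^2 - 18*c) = c^4 - 8*c^3 + 2*c^2 + 25*c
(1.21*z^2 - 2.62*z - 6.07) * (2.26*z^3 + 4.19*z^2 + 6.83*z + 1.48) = 2.7346*z^5 - 0.851299999999999*z^4 - 16.4317*z^3 - 41.5371*z^2 - 45.3357*z - 8.9836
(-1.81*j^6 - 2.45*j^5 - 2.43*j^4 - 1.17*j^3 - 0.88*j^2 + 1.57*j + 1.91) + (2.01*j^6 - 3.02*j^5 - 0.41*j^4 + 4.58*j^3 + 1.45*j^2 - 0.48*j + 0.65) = 0.2*j^6 - 5.47*j^5 - 2.84*j^4 + 3.41*j^3 + 0.57*j^2 + 1.09*j + 2.56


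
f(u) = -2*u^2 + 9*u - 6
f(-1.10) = -18.32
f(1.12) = 1.57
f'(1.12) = 4.52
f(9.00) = -87.00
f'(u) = 9 - 4*u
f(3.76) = -0.44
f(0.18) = -4.44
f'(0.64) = 6.44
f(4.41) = -5.21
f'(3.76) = -6.04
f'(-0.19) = 9.76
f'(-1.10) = 13.40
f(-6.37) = -144.48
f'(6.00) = -15.00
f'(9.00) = -27.00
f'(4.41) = -8.64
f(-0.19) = -7.78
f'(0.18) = 8.28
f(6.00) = -24.00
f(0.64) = -1.06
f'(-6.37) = 34.48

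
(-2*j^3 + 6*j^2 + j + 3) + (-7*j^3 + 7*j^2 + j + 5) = -9*j^3 + 13*j^2 + 2*j + 8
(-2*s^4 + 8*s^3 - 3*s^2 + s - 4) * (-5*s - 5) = 10*s^5 - 30*s^4 - 25*s^3 + 10*s^2 + 15*s + 20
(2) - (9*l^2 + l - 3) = -9*l^2 - l + 5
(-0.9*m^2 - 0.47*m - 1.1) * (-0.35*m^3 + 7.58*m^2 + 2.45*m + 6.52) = 0.315*m^5 - 6.6575*m^4 - 5.3826*m^3 - 15.3575*m^2 - 5.7594*m - 7.172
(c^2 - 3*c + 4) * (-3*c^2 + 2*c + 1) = -3*c^4 + 11*c^3 - 17*c^2 + 5*c + 4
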